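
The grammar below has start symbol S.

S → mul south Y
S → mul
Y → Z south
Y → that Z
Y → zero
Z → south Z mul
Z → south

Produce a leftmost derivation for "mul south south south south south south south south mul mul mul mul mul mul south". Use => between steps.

S => mul south Y => mul south Z south => mul south south Z mul south => mul south south south Z mul mul south => mul south south south south Z mul mul mul south => mul south south south south south Z mul mul mul mul south => mul south south south south south south Z mul mul mul mul mul south => mul south south south south south south south Z mul mul mul mul mul mul south => mul south south south south south south south south mul mul mul mul mul mul south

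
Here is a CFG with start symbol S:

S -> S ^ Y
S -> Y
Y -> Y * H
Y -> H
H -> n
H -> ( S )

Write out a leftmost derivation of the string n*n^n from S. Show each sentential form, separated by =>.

S => S^Y   [S -> S ^ Y]
S^Y => Y^Y   [S -> Y]
Y^Y => Y*H^Y   [Y -> Y * H]
Y*H^Y => H*H^Y   [Y -> H]
H*H^Y => n*H^Y   [H -> n]
n*H^Y => n*n^Y   [H -> n]
n*n^Y => n*n^H   [Y -> H]
n*n^H => n*n^n   [H -> n]

S=>S^Y=>Y^Y=>Y*H^Y=>H*H^Y=>n*H^Y=>n*n^Y=>n*n^H=>n*n^n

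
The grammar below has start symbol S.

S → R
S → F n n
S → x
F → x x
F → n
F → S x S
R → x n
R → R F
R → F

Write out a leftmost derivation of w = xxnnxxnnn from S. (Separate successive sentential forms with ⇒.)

S⇒Fnn⇒SxSnn⇒FnnxSnn⇒xxnnxSnn⇒xxnnxRnn⇒xxnnxxnnn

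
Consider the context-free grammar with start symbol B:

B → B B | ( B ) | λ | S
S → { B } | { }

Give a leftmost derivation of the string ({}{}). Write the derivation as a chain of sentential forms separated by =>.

B=>BB=>(B)B=>(BB)B=>(SB)B=>({B}B)B=>({}B)B=>({}S)B=>({}{})B=>({}{})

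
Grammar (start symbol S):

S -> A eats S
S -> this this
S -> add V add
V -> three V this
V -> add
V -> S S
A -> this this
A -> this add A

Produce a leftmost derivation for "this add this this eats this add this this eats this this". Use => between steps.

S => A eats S => this add A eats S => this add this this eats S => this add this this eats A eats S => this add this this eats this add A eats S => this add this this eats this add this this eats S => this add this this eats this add this this eats this this

S => A eats S   [S -> A eats S]
A eats S => this add A eats S   [A -> this add A]
this add A eats S => this add this this eats S   [A -> this this]
this add this this eats S => this add this this eats A eats S   [S -> A eats S]
this add this this eats A eats S => this add this this eats this add A eats S   [A -> this add A]
this add this this eats this add A eats S => this add this this eats this add this this eats S   [A -> this this]
this add this this eats this add this this eats S => this add this this eats this add this this eats this this   [S -> this this]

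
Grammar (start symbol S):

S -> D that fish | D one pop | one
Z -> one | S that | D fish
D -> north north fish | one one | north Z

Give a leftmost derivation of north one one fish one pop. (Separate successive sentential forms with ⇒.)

S ⇒ D one pop ⇒ north Z one pop ⇒ north D fish one pop ⇒ north one one fish one pop

S ⇒ D one pop   [S -> D one pop]
D one pop ⇒ north Z one pop   [D -> north Z]
north Z one pop ⇒ north D fish one pop   [Z -> D fish]
north D fish one pop ⇒ north one one fish one pop   [D -> one one]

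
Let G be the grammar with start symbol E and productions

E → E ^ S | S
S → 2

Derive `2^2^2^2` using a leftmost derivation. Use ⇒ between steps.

E ⇒ E^S   [E → E ^ S]
E^S ⇒ E^S^S   [E → E ^ S]
E^S^S ⇒ E^S^S^S   [E → E ^ S]
E^S^S^S ⇒ S^S^S^S   [E → S]
S^S^S^S ⇒ 2^S^S^S   [S → 2]
2^S^S^S ⇒ 2^2^S^S   [S → 2]
2^2^S^S ⇒ 2^2^2^S   [S → 2]
2^2^2^S ⇒ 2^2^2^2   [S → 2]

E ⇒ E^S ⇒ E^S^S ⇒ E^S^S^S ⇒ S^S^S^S ⇒ 2^S^S^S ⇒ 2^2^S^S ⇒ 2^2^2^S ⇒ 2^2^2^2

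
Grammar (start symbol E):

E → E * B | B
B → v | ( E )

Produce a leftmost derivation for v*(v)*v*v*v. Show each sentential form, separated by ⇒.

E ⇒ E*B   [E → E * B]
E*B ⇒ E*B*B   [E → E * B]
E*B*B ⇒ E*B*B*B   [E → E * B]
E*B*B*B ⇒ E*B*B*B*B   [E → E * B]
E*B*B*B*B ⇒ B*B*B*B*B   [E → B]
B*B*B*B*B ⇒ v*B*B*B*B   [B → v]
v*B*B*B*B ⇒ v*(E)*B*B*B   [B → ( E )]
v*(E)*B*B*B ⇒ v*(B)*B*B*B   [E → B]
v*(B)*B*B*B ⇒ v*(v)*B*B*B   [B → v]
v*(v)*B*B*B ⇒ v*(v)*v*B*B   [B → v]
v*(v)*v*B*B ⇒ v*(v)*v*v*B   [B → v]
v*(v)*v*v*B ⇒ v*(v)*v*v*v   [B → v]

E⇒E*B⇒E*B*B⇒E*B*B*B⇒E*B*B*B*B⇒B*B*B*B*B⇒v*B*B*B*B⇒v*(E)*B*B*B⇒v*(B)*B*B*B⇒v*(v)*B*B*B⇒v*(v)*v*B*B⇒v*(v)*v*v*B⇒v*(v)*v*v*v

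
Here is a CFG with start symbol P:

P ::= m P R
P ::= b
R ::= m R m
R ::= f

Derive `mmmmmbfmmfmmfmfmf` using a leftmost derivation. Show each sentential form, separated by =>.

P => mPR => mmPRR => mmmPRRR => mmmmPRRRR => mmmmmPRRRRR => mmmmmbRRRRR => mmmmmbfRRRR => mmmmmbfmRmRRR => mmmmmbfmmRmmRRR => mmmmmbfmmfmmRRR => mmmmmbfmmfmmfRR => mmmmmbfmmfmmfmRmR => mmmmmbfmmfmmfmfmR => mmmmmbfmmfmmfmfmf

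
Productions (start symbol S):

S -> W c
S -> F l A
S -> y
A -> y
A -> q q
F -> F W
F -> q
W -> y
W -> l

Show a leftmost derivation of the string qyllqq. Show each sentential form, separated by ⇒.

S⇒FlA⇒FWlA⇒FWWlA⇒qWWlA⇒qyWlA⇒qyllA⇒qyllqq

S ⇒ FlA   [S -> F l A]
FlA ⇒ FWlA   [F -> F W]
FWlA ⇒ FWWlA   [F -> F W]
FWWlA ⇒ qWWlA   [F -> q]
qWWlA ⇒ qyWlA   [W -> y]
qyWlA ⇒ qyllA   [W -> l]
qyllA ⇒ qyllqq   [A -> q q]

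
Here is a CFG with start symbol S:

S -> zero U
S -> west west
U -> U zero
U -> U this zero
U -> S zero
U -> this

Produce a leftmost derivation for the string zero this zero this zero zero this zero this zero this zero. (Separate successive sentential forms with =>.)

S => zero U => zero U this zero => zero U this zero this zero => zero U this zero this zero this zero => zero U zero this zero this zero this zero => zero U this zero zero this zero this zero this zero => zero U zero this zero zero this zero this zero this zero => zero this zero this zero zero this zero this zero this zero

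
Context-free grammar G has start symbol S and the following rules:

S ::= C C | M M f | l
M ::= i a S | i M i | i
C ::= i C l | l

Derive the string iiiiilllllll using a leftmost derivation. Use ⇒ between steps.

S ⇒ CC ⇒ iClC ⇒ iiCllC ⇒ iiiClllC ⇒ iiiiCllllC ⇒ iiiiiClllllC ⇒ iiiiillllllC ⇒ iiiiilllllll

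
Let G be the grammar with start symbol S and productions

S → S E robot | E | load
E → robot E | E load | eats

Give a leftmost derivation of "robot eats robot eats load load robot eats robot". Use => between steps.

S => S E robot   [S → S E robot]
S E robot => S E robot E robot   [S → S E robot]
S E robot E robot => E E robot E robot   [S → E]
E E robot E robot => robot E E robot E robot   [E → robot E]
robot E E robot E robot => robot eats E robot E robot   [E → eats]
robot eats E robot E robot => robot eats E load robot E robot   [E → E load]
robot eats E load robot E robot => robot eats robot E load robot E robot   [E → robot E]
robot eats robot E load robot E robot => robot eats robot E load load robot E robot   [E → E load]
robot eats robot E load load robot E robot => robot eats robot eats load load robot E robot   [E → eats]
robot eats robot eats load load robot E robot => robot eats robot eats load load robot eats robot   [E → eats]

S => S E robot => S E robot E robot => E E robot E robot => robot E E robot E robot => robot eats E robot E robot => robot eats E load robot E robot => robot eats robot E load robot E robot => robot eats robot E load load robot E robot => robot eats robot eats load load robot E robot => robot eats robot eats load load robot eats robot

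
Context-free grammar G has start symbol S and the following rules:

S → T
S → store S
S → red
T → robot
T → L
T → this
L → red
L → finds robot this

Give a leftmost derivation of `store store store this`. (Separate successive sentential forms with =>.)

S => store S => store store S => store store store S => store store store T => store store store this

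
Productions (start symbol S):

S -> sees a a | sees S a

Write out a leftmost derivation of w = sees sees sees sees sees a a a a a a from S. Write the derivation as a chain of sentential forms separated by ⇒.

S ⇒ sees S a ⇒ sees sees S a a ⇒ sees sees sees S a a a ⇒ sees sees sees sees S a a a a ⇒ sees sees sees sees sees a a a a a a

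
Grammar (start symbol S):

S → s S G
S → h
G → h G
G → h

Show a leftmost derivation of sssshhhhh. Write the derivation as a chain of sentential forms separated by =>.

S=>sSG=>ssSGG=>sssSGGG=>ssssSGGGG=>sssshGGGG=>sssshhGGG=>sssshhhGG=>sssshhhhG=>sssshhhhh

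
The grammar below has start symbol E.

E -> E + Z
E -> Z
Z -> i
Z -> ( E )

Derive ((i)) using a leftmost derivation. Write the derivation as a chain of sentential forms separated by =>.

E => Z => (E) => (Z) => ((E)) => ((Z)) => ((i))

E => Z   [E -> Z]
Z => (E)   [Z -> ( E )]
(E) => (Z)   [E -> Z]
(Z) => ((E))   [Z -> ( E )]
((E)) => ((Z))   [E -> Z]
((Z)) => ((i))   [Z -> i]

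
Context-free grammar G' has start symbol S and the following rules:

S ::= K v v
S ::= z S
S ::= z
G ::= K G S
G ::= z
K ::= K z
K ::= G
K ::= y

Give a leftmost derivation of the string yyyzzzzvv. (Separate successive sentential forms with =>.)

S=>Kvv=>Gvv=>KGSvv=>yGSvv=>yKGSSvv=>yyGSSvv=>yyKGSSSvv=>yyyGSSSvv=>yyyzSSSvv=>yyyzzSSvv=>yyyzzzSvv=>yyyzzzzvv

S => Kvv   [S ::= K v v]
Kvv => Gvv   [K ::= G]
Gvv => KGSvv   [G ::= K G S]
KGSvv => yGSvv   [K ::= y]
yGSvv => yKGSSvv   [G ::= K G S]
yKGSSvv => yyGSSvv   [K ::= y]
yyGSSvv => yyKGSSSvv   [G ::= K G S]
yyKGSSSvv => yyyGSSSvv   [K ::= y]
yyyGSSSvv => yyyzSSSvv   [G ::= z]
yyyzSSSvv => yyyzzSSvv   [S ::= z]
yyyzzSSvv => yyyzzzSvv   [S ::= z]
yyyzzzSvv => yyyzzzzvv   [S ::= z]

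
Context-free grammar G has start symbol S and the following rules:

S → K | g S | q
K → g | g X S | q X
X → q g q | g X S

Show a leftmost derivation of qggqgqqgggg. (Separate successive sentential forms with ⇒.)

S ⇒ K ⇒ qX ⇒ qgXS ⇒ qggXSS ⇒ qggqgqSS ⇒ qggqgqqS ⇒ qggqgqqgS ⇒ qggqgqqggS ⇒ qggqgqqgggS ⇒ qggqgqqgggK ⇒ qggqgqqgggg

S ⇒ K   [S → K]
K ⇒ qX   [K → q X]
qX ⇒ qgXS   [X → g X S]
qgXS ⇒ qggXSS   [X → g X S]
qggXSS ⇒ qggqgqSS   [X → q g q]
qggqgqSS ⇒ qggqgqqS   [S → q]
qggqgqqS ⇒ qggqgqqgS   [S → g S]
qggqgqqgS ⇒ qggqgqqggS   [S → g S]
qggqgqqggS ⇒ qggqgqqgggS   [S → g S]
qggqgqqgggS ⇒ qggqgqqgggK   [S → K]
qggqgqqgggK ⇒ qggqgqqgggg   [K → g]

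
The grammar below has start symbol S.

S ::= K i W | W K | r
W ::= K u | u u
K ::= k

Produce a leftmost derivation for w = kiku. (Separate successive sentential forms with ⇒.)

S⇒KiW⇒kiW⇒kiKu⇒kiku

S ⇒ KiW   [S ::= K i W]
KiW ⇒ kiW   [K ::= k]
kiW ⇒ kiKu   [W ::= K u]
kiKu ⇒ kiku   [K ::= k]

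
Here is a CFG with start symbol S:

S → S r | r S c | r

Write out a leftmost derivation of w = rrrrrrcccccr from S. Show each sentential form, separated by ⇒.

S ⇒ Sr ⇒ rScr ⇒ rrSccr ⇒ rrrScccr ⇒ rrrrSccccr ⇒ rrrrrScccccr ⇒ rrrrrrcccccr

S ⇒ Sr   [S → S r]
Sr ⇒ rScr   [S → r S c]
rScr ⇒ rrSccr   [S → r S c]
rrSccr ⇒ rrrScccr   [S → r S c]
rrrScccr ⇒ rrrrSccccr   [S → r S c]
rrrrSccccr ⇒ rrrrrScccccr   [S → r S c]
rrrrrScccccr ⇒ rrrrrrcccccr   [S → r]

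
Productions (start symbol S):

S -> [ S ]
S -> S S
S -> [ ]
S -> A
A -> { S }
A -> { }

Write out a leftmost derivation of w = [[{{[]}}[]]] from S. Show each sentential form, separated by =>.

S=>[S]=>[[S]]=>[[SS]]=>[[AS]]=>[[{S}S]]=>[[{A}S]]=>[[{{S}}S]]=>[[{{[]}}S]]=>[[{{[]}}[]]]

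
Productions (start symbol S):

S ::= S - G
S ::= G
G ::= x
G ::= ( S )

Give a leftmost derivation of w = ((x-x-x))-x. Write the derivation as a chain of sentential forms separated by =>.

S => S-G   [S ::= S - G]
S-G => G-G   [S ::= G]
G-G => (S)-G   [G ::= ( S )]
(S)-G => (G)-G   [S ::= G]
(G)-G => ((S))-G   [G ::= ( S )]
((S))-G => ((S-G))-G   [S ::= S - G]
((S-G))-G => ((S-G-G))-G   [S ::= S - G]
((S-G-G))-G => ((G-G-G))-G   [S ::= G]
((G-G-G))-G => ((x-G-G))-G   [G ::= x]
((x-G-G))-G => ((x-x-G))-G   [G ::= x]
((x-x-G))-G => ((x-x-x))-G   [G ::= x]
((x-x-x))-G => ((x-x-x))-x   [G ::= x]

S => S-G => G-G => (S)-G => (G)-G => ((S))-G => ((S-G))-G => ((S-G-G))-G => ((G-G-G))-G => ((x-G-G))-G => ((x-x-G))-G => ((x-x-x))-G => ((x-x-x))-x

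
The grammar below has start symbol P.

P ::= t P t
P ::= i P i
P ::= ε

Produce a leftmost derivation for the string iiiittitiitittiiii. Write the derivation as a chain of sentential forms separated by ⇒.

P ⇒ iPi   [P ::= i P i]
iPi ⇒ iiPii   [P ::= i P i]
iiPii ⇒ iiiPiii   [P ::= i P i]
iiiPiii ⇒ iiiiPiiii   [P ::= i P i]
iiiiPiiii ⇒ iiiitPtiiii   [P ::= t P t]
iiiitPtiiii ⇒ iiiittPttiiii   [P ::= t P t]
iiiittPttiiii ⇒ iiiittiPittiiii   [P ::= i P i]
iiiittiPittiiii ⇒ iiiittitPtittiiii   [P ::= t P t]
iiiittitPtittiiii ⇒ iiiittitiPitittiiii   [P ::= i P i]
iiiittitiPitittiiii ⇒ iiiittitiitittiiii   [P ::= ε]

P⇒iPi⇒iiPii⇒iiiPiii⇒iiiiPiiii⇒iiiitPtiiii⇒iiiittPttiiii⇒iiiittiPittiiii⇒iiiittitPtittiiii⇒iiiittitiPitittiiii⇒iiiittitiitittiiii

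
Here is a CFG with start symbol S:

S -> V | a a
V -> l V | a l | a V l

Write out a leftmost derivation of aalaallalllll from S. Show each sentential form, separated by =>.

S => V   [S -> V]
V => aVl   [V -> a V l]
aVl => aaVll   [V -> a V l]
aaVll => aalVll   [V -> l V]
aalVll => aalaVlll   [V -> a V l]
aalaVlll => aalaaVllll   [V -> a V l]
aalaaVllll => aalaalVllll   [V -> l V]
aalaalVllll => aalaallVllll   [V -> l V]
aalaallVllll => aalaallalllll   [V -> a l]

S => V => aVl => aaVll => aalVll => aalaVlll => aalaaVllll => aalaalVllll => aalaallVllll => aalaallalllll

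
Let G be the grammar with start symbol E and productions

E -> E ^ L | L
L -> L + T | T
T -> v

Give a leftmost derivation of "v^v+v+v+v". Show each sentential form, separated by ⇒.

E ⇒ E^L ⇒ L^L ⇒ T^L ⇒ v^L ⇒ v^L+T ⇒ v^L+T+T ⇒ v^L+T+T+T ⇒ v^T+T+T+T ⇒ v^v+T+T+T ⇒ v^v+v+T+T ⇒ v^v+v+v+T ⇒ v^v+v+v+v

E ⇒ E^L   [E -> E ^ L]
E^L ⇒ L^L   [E -> L]
L^L ⇒ T^L   [L -> T]
T^L ⇒ v^L   [T -> v]
v^L ⇒ v^L+T   [L -> L + T]
v^L+T ⇒ v^L+T+T   [L -> L + T]
v^L+T+T ⇒ v^L+T+T+T   [L -> L + T]
v^L+T+T+T ⇒ v^T+T+T+T   [L -> T]
v^T+T+T+T ⇒ v^v+T+T+T   [T -> v]
v^v+T+T+T ⇒ v^v+v+T+T   [T -> v]
v^v+v+T+T ⇒ v^v+v+v+T   [T -> v]
v^v+v+v+T ⇒ v^v+v+v+v   [T -> v]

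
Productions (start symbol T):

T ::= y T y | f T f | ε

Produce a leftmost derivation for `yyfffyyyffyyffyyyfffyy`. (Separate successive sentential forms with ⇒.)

T ⇒ yTy   [T ::= y T y]
yTy ⇒ yyTyy   [T ::= y T y]
yyTyy ⇒ yyfTfyy   [T ::= f T f]
yyfTfyy ⇒ yyffTffyy   [T ::= f T f]
yyffTffyy ⇒ yyfffTfffyy   [T ::= f T f]
yyfffTfffyy ⇒ yyfffyTyfffyy   [T ::= y T y]
yyfffyTyfffyy ⇒ yyfffyyTyyfffyy   [T ::= y T y]
yyfffyyTyyfffyy ⇒ yyfffyyyTyyyfffyy   [T ::= y T y]
yyfffyyyTyyyfffyy ⇒ yyfffyyyfTfyyyfffyy   [T ::= f T f]
yyfffyyyfTfyyyfffyy ⇒ yyfffyyyffTffyyyfffyy   [T ::= f T f]
yyfffyyyffTffyyyfffyy ⇒ yyfffyyyffyTyffyyyfffyy   [T ::= y T y]
yyfffyyyffyTyffyyyfffyy ⇒ yyfffyyyffyyffyyyfffyy   [T ::= ε]

T⇒yTy⇒yyTyy⇒yyfTfyy⇒yyffTffyy⇒yyfffTfffyy⇒yyfffyTyfffyy⇒yyfffyyTyyfffyy⇒yyfffyyyTyyyfffyy⇒yyfffyyyfTfyyyfffyy⇒yyfffyyyffTffyyyfffyy⇒yyfffyyyffyTyffyyyfffyy⇒yyfffyyyffyyffyyyfffyy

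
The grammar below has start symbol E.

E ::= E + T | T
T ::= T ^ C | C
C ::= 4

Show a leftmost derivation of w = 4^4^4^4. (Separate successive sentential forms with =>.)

E => T => T^C => T^C^C => T^C^C^C => C^C^C^C => 4^C^C^C => 4^4^C^C => 4^4^4^C => 4^4^4^4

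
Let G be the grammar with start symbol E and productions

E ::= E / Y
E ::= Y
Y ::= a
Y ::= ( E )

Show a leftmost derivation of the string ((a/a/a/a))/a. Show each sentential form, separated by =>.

E => E/Y   [E ::= E / Y]
E/Y => Y/Y   [E ::= Y]
Y/Y => (E)/Y   [Y ::= ( E )]
(E)/Y => (Y)/Y   [E ::= Y]
(Y)/Y => ((E))/Y   [Y ::= ( E )]
((E))/Y => ((E/Y))/Y   [E ::= E / Y]
((E/Y))/Y => ((E/Y/Y))/Y   [E ::= E / Y]
((E/Y/Y))/Y => ((E/Y/Y/Y))/Y   [E ::= E / Y]
((E/Y/Y/Y))/Y => ((Y/Y/Y/Y))/Y   [E ::= Y]
((Y/Y/Y/Y))/Y => ((a/Y/Y/Y))/Y   [Y ::= a]
((a/Y/Y/Y))/Y => ((a/a/Y/Y))/Y   [Y ::= a]
((a/a/Y/Y))/Y => ((a/a/a/Y))/Y   [Y ::= a]
((a/a/a/Y))/Y => ((a/a/a/a))/Y   [Y ::= a]
((a/a/a/a))/Y => ((a/a/a/a))/a   [Y ::= a]

E=>E/Y=>Y/Y=>(E)/Y=>(Y)/Y=>((E))/Y=>((E/Y))/Y=>((E/Y/Y))/Y=>((E/Y/Y/Y))/Y=>((Y/Y/Y/Y))/Y=>((a/Y/Y/Y))/Y=>((a/a/Y/Y))/Y=>((a/a/a/Y))/Y=>((a/a/a/a))/Y=>((a/a/a/a))/a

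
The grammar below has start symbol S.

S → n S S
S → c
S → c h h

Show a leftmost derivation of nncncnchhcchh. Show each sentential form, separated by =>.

S=>nSS=>nnSSS=>nncSS=>nncnSSS=>nncncSS=>nncncnSSS=>nncncnchhSS=>nncncnchhcS=>nncncnchhcchh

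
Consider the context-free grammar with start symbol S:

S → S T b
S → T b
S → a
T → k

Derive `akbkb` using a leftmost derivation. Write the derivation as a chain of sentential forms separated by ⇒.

S ⇒ STb ⇒ STbTb ⇒ aTbTb ⇒ akbTb ⇒ akbkb

S ⇒ STb   [S → S T b]
STb ⇒ STbTb   [S → S T b]
STbTb ⇒ aTbTb   [S → a]
aTbTb ⇒ akbTb   [T → k]
akbTb ⇒ akbkb   [T → k]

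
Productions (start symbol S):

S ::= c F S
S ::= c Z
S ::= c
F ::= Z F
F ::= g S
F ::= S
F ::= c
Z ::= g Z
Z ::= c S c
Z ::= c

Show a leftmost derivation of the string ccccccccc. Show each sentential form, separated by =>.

S => cFS   [S ::= c F S]
cFS => ccS   [F ::= c]
ccS => cccZ   [S ::= c Z]
cccZ => ccccSc   [Z ::= c S c]
ccccSc => cccccFSc   [S ::= c F S]
cccccFSc => ccccccSc   [F ::= c]
ccccccSc => cccccccZc   [S ::= c Z]
cccccccZc => ccccccccc   [Z ::= c]

S => cFS => ccS => cccZ => ccccSc => cccccFSc => ccccccSc => cccccccZc => ccccccccc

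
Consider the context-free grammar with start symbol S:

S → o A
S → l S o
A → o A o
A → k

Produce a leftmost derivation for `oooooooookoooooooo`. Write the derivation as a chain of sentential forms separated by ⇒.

S ⇒ oA ⇒ ooAo ⇒ oooAoo ⇒ ooooAooo ⇒ oooooAoooo ⇒ ooooooAooooo ⇒ oooooooAoooooo ⇒ ooooooooAooooooo ⇒ oooooooooAoooooooo ⇒ oooooooookoooooooo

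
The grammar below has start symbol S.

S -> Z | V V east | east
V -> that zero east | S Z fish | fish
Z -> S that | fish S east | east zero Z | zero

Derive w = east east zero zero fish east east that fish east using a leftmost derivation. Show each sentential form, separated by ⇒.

S ⇒ V V east ⇒ S Z fish V east ⇒ east Z fish V east ⇒ east east zero Z fish V east ⇒ east east zero zero fish V east ⇒ east east zero zero fish S Z fish east ⇒ east east zero zero fish east Z fish east ⇒ east east zero zero fish east S that fish east ⇒ east east zero zero fish east east that fish east

S ⇒ V V east   [S -> V V east]
V V east ⇒ S Z fish V east   [V -> S Z fish]
S Z fish V east ⇒ east Z fish V east   [S -> east]
east Z fish V east ⇒ east east zero Z fish V east   [Z -> east zero Z]
east east zero Z fish V east ⇒ east east zero zero fish V east   [Z -> zero]
east east zero zero fish V east ⇒ east east zero zero fish S Z fish east   [V -> S Z fish]
east east zero zero fish S Z fish east ⇒ east east zero zero fish east Z fish east   [S -> east]
east east zero zero fish east Z fish east ⇒ east east zero zero fish east S that fish east   [Z -> S that]
east east zero zero fish east S that fish east ⇒ east east zero zero fish east east that fish east   [S -> east]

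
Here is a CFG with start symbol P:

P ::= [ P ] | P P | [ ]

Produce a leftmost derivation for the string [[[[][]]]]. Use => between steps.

P => [P] => [[P]] => [[[P]]] => [[[PP]]] => [[[[]P]]] => [[[[][]]]]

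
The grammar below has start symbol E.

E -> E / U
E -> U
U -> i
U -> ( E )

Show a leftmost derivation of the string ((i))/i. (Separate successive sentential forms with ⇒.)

E ⇒ E/U ⇒ U/U ⇒ (E)/U ⇒ (U)/U ⇒ ((E))/U ⇒ ((U))/U ⇒ ((i))/U ⇒ ((i))/i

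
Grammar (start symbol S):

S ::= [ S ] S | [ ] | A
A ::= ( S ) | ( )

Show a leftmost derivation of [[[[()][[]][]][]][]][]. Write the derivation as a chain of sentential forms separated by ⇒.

S⇒[S]S⇒[[S]S]S⇒[[[S]S]S]S⇒[[[[S]S]S]S]S⇒[[[[A]S]S]S]S⇒[[[[()]S]S]S]S⇒[[[[()][S]S]S]S]S⇒[[[[()][[]]S]S]S]S⇒[[[[()][[]][]]S]S]S⇒[[[[()][[]][]][]]S]S⇒[[[[()][[]][]][]][]]S⇒[[[[()][[]][]][]][]][]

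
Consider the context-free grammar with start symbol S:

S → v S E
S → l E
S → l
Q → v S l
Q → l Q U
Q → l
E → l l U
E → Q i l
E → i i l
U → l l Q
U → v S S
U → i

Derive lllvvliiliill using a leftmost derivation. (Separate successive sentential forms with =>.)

S=>lE=>lllU=>lllvSS=>lllvvSES=>lllvvlEES=>lllvvliilES=>lllvvliiliilS=>lllvvliiliill

S => lE   [S → l E]
lE => lllU   [E → l l U]
lllU => lllvSS   [U → v S S]
lllvSS => lllvvSES   [S → v S E]
lllvvSES => lllvvlEES   [S → l E]
lllvvlEES => lllvvliilES   [E → i i l]
lllvvliilES => lllvvliiliilS   [E → i i l]
lllvvliiliilS => lllvvliiliill   [S → l]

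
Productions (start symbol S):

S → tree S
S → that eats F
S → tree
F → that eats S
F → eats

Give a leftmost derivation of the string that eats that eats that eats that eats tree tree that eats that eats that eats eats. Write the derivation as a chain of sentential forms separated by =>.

S => that eats F   [S → that eats F]
that eats F => that eats that eats S   [F → that eats S]
that eats that eats S => that eats that eats that eats F   [S → that eats F]
that eats that eats that eats F => that eats that eats that eats that eats S   [F → that eats S]
that eats that eats that eats that eats S => that eats that eats that eats that eats tree S   [S → tree S]
that eats that eats that eats that eats tree S => that eats that eats that eats that eats tree tree S   [S → tree S]
that eats that eats that eats that eats tree tree S => that eats that eats that eats that eats tree tree that eats F   [S → that eats F]
that eats that eats that eats that eats tree tree that eats F => that eats that eats that eats that eats tree tree that eats that eats S   [F → that eats S]
that eats that eats that eats that eats tree tree that eats that eats S => that eats that eats that eats that eats tree tree that eats that eats that eats F   [S → that eats F]
that eats that eats that eats that eats tree tree that eats that eats that eats F => that eats that eats that eats that eats tree tree that eats that eats that eats eats   [F → eats]

S => that eats F => that eats that eats S => that eats that eats that eats F => that eats that eats that eats that eats S => that eats that eats that eats that eats tree S => that eats that eats that eats that eats tree tree S => that eats that eats that eats that eats tree tree that eats F => that eats that eats that eats that eats tree tree that eats that eats S => that eats that eats that eats that eats tree tree that eats that eats that eats F => that eats that eats that eats that eats tree tree that eats that eats that eats eats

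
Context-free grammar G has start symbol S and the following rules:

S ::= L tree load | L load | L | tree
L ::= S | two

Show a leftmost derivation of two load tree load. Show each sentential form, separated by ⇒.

S ⇒ L tree load ⇒ S tree load ⇒ L load tree load ⇒ two load tree load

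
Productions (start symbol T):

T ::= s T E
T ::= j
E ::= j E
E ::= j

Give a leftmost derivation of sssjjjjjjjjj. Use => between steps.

T => sTE   [T ::= s T E]
sTE => ssTEE   [T ::= s T E]
ssTEE => sssTEEE   [T ::= s T E]
sssTEEE => sssjEEE   [T ::= j]
sssjEEE => sssjjEE   [E ::= j]
sssjjEE => sssjjjEE   [E ::= j E]
sssjjjEE => sssjjjjEE   [E ::= j E]
sssjjjjEE => sssjjjjjEE   [E ::= j E]
sssjjjjjEE => sssjjjjjjEE   [E ::= j E]
sssjjjjjjEE => sssjjjjjjjE   [E ::= j]
sssjjjjjjjE => sssjjjjjjjjE   [E ::= j E]
sssjjjjjjjjE => sssjjjjjjjjj   [E ::= j]

T => sTE => ssTEE => sssTEEE => sssjEEE => sssjjEE => sssjjjEE => sssjjjjEE => sssjjjjjEE => sssjjjjjjEE => sssjjjjjjjE => sssjjjjjjjjE => sssjjjjjjjjj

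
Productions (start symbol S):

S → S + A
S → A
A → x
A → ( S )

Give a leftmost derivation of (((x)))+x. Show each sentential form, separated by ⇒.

S⇒S+A⇒A+A⇒(S)+A⇒(A)+A⇒((S))+A⇒((A))+A⇒(((S)))+A⇒(((A)))+A⇒(((x)))+A⇒(((x)))+x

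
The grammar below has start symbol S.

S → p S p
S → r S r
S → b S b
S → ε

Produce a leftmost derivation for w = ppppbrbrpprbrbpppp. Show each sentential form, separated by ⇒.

S ⇒ pSp ⇒ ppSpp ⇒ pppSppp ⇒ ppppSpppp ⇒ ppppbSbpppp ⇒ ppppbrSrbpppp ⇒ ppppbrbSbrbpppp ⇒ ppppbrbrSrbrbpppp ⇒ ppppbrbrpSprbrbpppp ⇒ ppppbrbrpprbrbpppp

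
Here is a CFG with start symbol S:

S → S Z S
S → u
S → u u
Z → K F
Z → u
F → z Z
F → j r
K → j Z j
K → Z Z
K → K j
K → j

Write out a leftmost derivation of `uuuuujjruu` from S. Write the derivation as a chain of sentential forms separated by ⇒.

S ⇒ SZS ⇒ SZSZS ⇒ uuZSZS ⇒ uuuSZS ⇒ uuuuuZS ⇒ uuuuuKFS ⇒ uuuuujFS ⇒ uuuuujjrS ⇒ uuuuujjruu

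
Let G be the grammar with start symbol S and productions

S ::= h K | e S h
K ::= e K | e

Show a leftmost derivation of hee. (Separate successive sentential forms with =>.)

S=>hK=>heK=>hee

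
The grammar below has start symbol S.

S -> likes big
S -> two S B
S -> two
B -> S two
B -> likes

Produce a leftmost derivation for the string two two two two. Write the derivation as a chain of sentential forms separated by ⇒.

S ⇒ two S B   [S -> two S B]
two S B ⇒ two two B   [S -> two]
two two B ⇒ two two S two   [B -> S two]
two two S two ⇒ two two two two   [S -> two]

S ⇒ two S B ⇒ two two B ⇒ two two S two ⇒ two two two two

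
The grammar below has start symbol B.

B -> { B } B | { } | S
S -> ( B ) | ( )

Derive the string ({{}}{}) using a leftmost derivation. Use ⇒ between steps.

B⇒S⇒(B)⇒({B}B)⇒({{}}B)⇒({{}}{})

B ⇒ S   [B -> S]
S ⇒ (B)   [S -> ( B )]
(B) ⇒ ({B}B)   [B -> { B } B]
({B}B) ⇒ ({{}}B)   [B -> { }]
({{}}B) ⇒ ({{}}{})   [B -> { }]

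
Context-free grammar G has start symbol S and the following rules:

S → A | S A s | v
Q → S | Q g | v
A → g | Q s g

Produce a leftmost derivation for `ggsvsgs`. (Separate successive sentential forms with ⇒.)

S ⇒ SAs   [S → S A s]
SAs ⇒ SAsAs   [S → S A s]
SAsAs ⇒ AAsAs   [S → A]
AAsAs ⇒ gAsAs   [A → g]
gAsAs ⇒ ggsAs   [A → g]
ggsAs ⇒ ggsQsgs   [A → Q s g]
ggsQsgs ⇒ ggsSsgs   [Q → S]
ggsSsgs ⇒ ggsvsgs   [S → v]

S ⇒ SAs ⇒ SAsAs ⇒ AAsAs ⇒ gAsAs ⇒ ggsAs ⇒ ggsQsgs ⇒ ggsSsgs ⇒ ggsvsgs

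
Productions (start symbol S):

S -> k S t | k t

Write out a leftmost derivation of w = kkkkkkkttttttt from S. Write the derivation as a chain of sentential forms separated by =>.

S=>kSt=>kkStt=>kkkSttt=>kkkkStttt=>kkkkkSttttt=>kkkkkkStttttt=>kkkkkkkttttttt

S => kSt   [S -> k S t]
kSt => kkStt   [S -> k S t]
kkStt => kkkSttt   [S -> k S t]
kkkSttt => kkkkStttt   [S -> k S t]
kkkkStttt => kkkkkSttttt   [S -> k S t]
kkkkkSttttt => kkkkkkStttttt   [S -> k S t]
kkkkkkStttttt => kkkkkkkttttttt   [S -> k t]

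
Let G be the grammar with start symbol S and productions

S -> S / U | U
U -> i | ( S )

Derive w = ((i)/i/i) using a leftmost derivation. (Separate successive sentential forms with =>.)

S => U => (S) => (S/U) => (S/U/U) => (U/U/U) => ((S)/U/U) => ((U)/U/U) => ((i)/U/U) => ((i)/i/U) => ((i)/i/i)

S => U   [S -> U]
U => (S)   [U -> ( S )]
(S) => (S/U)   [S -> S / U]
(S/U) => (S/U/U)   [S -> S / U]
(S/U/U) => (U/U/U)   [S -> U]
(U/U/U) => ((S)/U/U)   [U -> ( S )]
((S)/U/U) => ((U)/U/U)   [S -> U]
((U)/U/U) => ((i)/U/U)   [U -> i]
((i)/U/U) => ((i)/i/U)   [U -> i]
((i)/i/U) => ((i)/i/i)   [U -> i]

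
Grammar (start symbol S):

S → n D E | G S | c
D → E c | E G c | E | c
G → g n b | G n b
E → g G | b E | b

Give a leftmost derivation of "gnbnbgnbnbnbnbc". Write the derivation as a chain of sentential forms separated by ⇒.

S ⇒ GS ⇒ GnbS ⇒ gnbnbS ⇒ gnbnbGS ⇒ gnbnbGnbS ⇒ gnbnbGnbnbS ⇒ gnbnbGnbnbnbS ⇒ gnbnbgnbnbnbnbS ⇒ gnbnbgnbnbnbnbc

S ⇒ GS   [S → G S]
GS ⇒ GnbS   [G → G n b]
GnbS ⇒ gnbnbS   [G → g n b]
gnbnbS ⇒ gnbnbGS   [S → G S]
gnbnbGS ⇒ gnbnbGnbS   [G → G n b]
gnbnbGnbS ⇒ gnbnbGnbnbS   [G → G n b]
gnbnbGnbnbS ⇒ gnbnbGnbnbnbS   [G → G n b]
gnbnbGnbnbnbS ⇒ gnbnbgnbnbnbnbS   [G → g n b]
gnbnbgnbnbnbnbS ⇒ gnbnbgnbnbnbnbc   [S → c]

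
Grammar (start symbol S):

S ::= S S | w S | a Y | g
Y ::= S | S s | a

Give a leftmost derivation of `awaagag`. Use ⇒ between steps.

S ⇒ SS   [S ::= S S]
SS ⇒ aYS   [S ::= a Y]
aYS ⇒ aSS   [Y ::= S]
aSS ⇒ awSS   [S ::= w S]
awSS ⇒ awaYS   [S ::= a Y]
awaYS ⇒ awaSS   [Y ::= S]
awaSS ⇒ awaaYS   [S ::= a Y]
awaaYS ⇒ awaaSS   [Y ::= S]
awaaSS ⇒ awaagS   [S ::= g]
awaagS ⇒ awaagaY   [S ::= a Y]
awaagaY ⇒ awaagaS   [Y ::= S]
awaagaS ⇒ awaagag   [S ::= g]

S ⇒ SS ⇒ aYS ⇒ aSS ⇒ awSS ⇒ awaYS ⇒ awaSS ⇒ awaaYS ⇒ awaaSS ⇒ awaagS ⇒ awaagaY ⇒ awaagaS ⇒ awaagag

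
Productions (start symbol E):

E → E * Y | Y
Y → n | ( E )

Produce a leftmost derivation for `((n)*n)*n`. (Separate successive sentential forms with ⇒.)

E ⇒ E*Y ⇒ Y*Y ⇒ (E)*Y ⇒ (E*Y)*Y ⇒ (Y*Y)*Y ⇒ ((E)*Y)*Y ⇒ ((Y)*Y)*Y ⇒ ((n)*Y)*Y ⇒ ((n)*n)*Y ⇒ ((n)*n)*n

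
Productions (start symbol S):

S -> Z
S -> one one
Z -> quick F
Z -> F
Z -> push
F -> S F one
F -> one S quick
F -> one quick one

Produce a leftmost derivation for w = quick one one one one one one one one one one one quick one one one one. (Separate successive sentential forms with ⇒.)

S ⇒ Z ⇒ quick F ⇒ quick S F one ⇒ quick one one F one ⇒ quick one one S F one one ⇒ quick one one one one F one one ⇒ quick one one one one S F one one one ⇒ quick one one one one one one F one one one ⇒ quick one one one one one one S F one one one one ⇒ quick one one one one one one one one F one one one one ⇒ quick one one one one one one one one one S quick one one one one ⇒ quick one one one one one one one one one one one quick one one one one

S ⇒ Z   [S -> Z]
Z ⇒ quick F   [Z -> quick F]
quick F ⇒ quick S F one   [F -> S F one]
quick S F one ⇒ quick one one F one   [S -> one one]
quick one one F one ⇒ quick one one S F one one   [F -> S F one]
quick one one S F one one ⇒ quick one one one one F one one   [S -> one one]
quick one one one one F one one ⇒ quick one one one one S F one one one   [F -> S F one]
quick one one one one S F one one one ⇒ quick one one one one one one F one one one   [S -> one one]
quick one one one one one one F one one one ⇒ quick one one one one one one S F one one one one   [F -> S F one]
quick one one one one one one S F one one one one ⇒ quick one one one one one one one one F one one one one   [S -> one one]
quick one one one one one one one one F one one one one ⇒ quick one one one one one one one one one S quick one one one one   [F -> one S quick]
quick one one one one one one one one one S quick one one one one ⇒ quick one one one one one one one one one one one quick one one one one   [S -> one one]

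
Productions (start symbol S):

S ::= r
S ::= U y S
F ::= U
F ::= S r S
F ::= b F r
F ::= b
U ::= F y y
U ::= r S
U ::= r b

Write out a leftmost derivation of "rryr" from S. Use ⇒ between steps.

S ⇒ UyS ⇒ rSyS ⇒ rryS ⇒ rryr

S ⇒ UyS   [S ::= U y S]
UyS ⇒ rSyS   [U ::= r S]
rSyS ⇒ rryS   [S ::= r]
rryS ⇒ rryr   [S ::= r]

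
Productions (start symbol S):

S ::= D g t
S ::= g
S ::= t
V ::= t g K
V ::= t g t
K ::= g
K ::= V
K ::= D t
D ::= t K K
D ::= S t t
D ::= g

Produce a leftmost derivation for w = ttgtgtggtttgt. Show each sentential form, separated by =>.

S => Dgt => Sttgt => Dgtttgt => tKKgtttgt => tVKgtttgt => ttgKKgtttgt => ttgVKgtttgt => ttgtgtKgtttgt => ttgtgtggtttgt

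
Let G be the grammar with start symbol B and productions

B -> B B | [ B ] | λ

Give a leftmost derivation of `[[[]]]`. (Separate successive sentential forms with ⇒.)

B ⇒ [B] ⇒ [BB] ⇒ [BBB] ⇒ [BBBB] ⇒ [[B]BBB] ⇒ [[[B]]BBB] ⇒ [[[]]BBB] ⇒ [[[]]BB] ⇒ [[[]]B] ⇒ [[[]]]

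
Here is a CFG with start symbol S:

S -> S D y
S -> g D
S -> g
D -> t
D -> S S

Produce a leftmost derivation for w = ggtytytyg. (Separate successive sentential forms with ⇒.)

S ⇒ gD ⇒ gSS ⇒ gSDyS ⇒ gSDyDyS ⇒ gSDyDyDyS ⇒ ggDyDyDyS ⇒ ggtyDyDyS ⇒ ggtytyDyS ⇒ ggtytytyS ⇒ ggtytytyg

S ⇒ gD   [S -> g D]
gD ⇒ gSS   [D -> S S]
gSS ⇒ gSDyS   [S -> S D y]
gSDyS ⇒ gSDyDyS   [S -> S D y]
gSDyDyS ⇒ gSDyDyDyS   [S -> S D y]
gSDyDyDyS ⇒ ggDyDyDyS   [S -> g]
ggDyDyDyS ⇒ ggtyDyDyS   [D -> t]
ggtyDyDyS ⇒ ggtytyDyS   [D -> t]
ggtytyDyS ⇒ ggtytytyS   [D -> t]
ggtytytyS ⇒ ggtytytyg   [S -> g]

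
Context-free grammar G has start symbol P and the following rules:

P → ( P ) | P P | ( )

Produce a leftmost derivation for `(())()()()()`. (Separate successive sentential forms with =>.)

P => PP   [P → P P]
PP => PPP   [P → P P]
PPP => (P)PP   [P → ( P )]
(P)PP => (())PP   [P → ( )]
(())PP => (())()P   [P → ( )]
(())()P => (())()PP   [P → P P]
(())()PP => (())()PPP   [P → P P]
(())()PPP => (())()()PP   [P → ( )]
(())()()PP => (())()()()P   [P → ( )]
(())()()()P => (())()()()()   [P → ( )]

P=>PP=>PPP=>(P)PP=>(())PP=>(())()P=>(())()PP=>(())()PPP=>(())()()PP=>(())()()()P=>(())()()()()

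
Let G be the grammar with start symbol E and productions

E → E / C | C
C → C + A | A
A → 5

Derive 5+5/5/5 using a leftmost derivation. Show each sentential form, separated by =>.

E => E/C   [E → E / C]
E/C => E/C/C   [E → E / C]
E/C/C => C/C/C   [E → C]
C/C/C => C+A/C/C   [C → C + A]
C+A/C/C => A+A/C/C   [C → A]
A+A/C/C => 5+A/C/C   [A → 5]
5+A/C/C => 5+5/C/C   [A → 5]
5+5/C/C => 5+5/A/C   [C → A]
5+5/A/C => 5+5/5/C   [A → 5]
5+5/5/C => 5+5/5/A   [C → A]
5+5/5/A => 5+5/5/5   [A → 5]

E => E/C => E/C/C => C/C/C => C+A/C/C => A+A/C/C => 5+A/C/C => 5+5/C/C => 5+5/A/C => 5+5/5/C => 5+5/5/A => 5+5/5/5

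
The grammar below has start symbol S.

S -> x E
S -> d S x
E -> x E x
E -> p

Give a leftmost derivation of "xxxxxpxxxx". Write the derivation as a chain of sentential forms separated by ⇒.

S ⇒ xE ⇒ xxEx ⇒ xxxExx ⇒ xxxxExxx ⇒ xxxxxExxxx ⇒ xxxxxpxxxx

S ⇒ xE   [S -> x E]
xE ⇒ xxEx   [E -> x E x]
xxEx ⇒ xxxExx   [E -> x E x]
xxxExx ⇒ xxxxExxx   [E -> x E x]
xxxxExxx ⇒ xxxxxExxxx   [E -> x E x]
xxxxxExxxx ⇒ xxxxxpxxxx   [E -> p]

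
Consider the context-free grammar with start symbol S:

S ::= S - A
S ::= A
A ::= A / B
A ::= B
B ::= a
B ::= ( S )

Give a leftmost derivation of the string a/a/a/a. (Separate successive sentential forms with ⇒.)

S ⇒ A ⇒ A/B ⇒ A/B/B ⇒ A/B/B/B ⇒ B/B/B/B ⇒ a/B/B/B ⇒ a/a/B/B ⇒ a/a/a/B ⇒ a/a/a/a

S ⇒ A   [S ::= A]
A ⇒ A/B   [A ::= A / B]
A/B ⇒ A/B/B   [A ::= A / B]
A/B/B ⇒ A/B/B/B   [A ::= A / B]
A/B/B/B ⇒ B/B/B/B   [A ::= B]
B/B/B/B ⇒ a/B/B/B   [B ::= a]
a/B/B/B ⇒ a/a/B/B   [B ::= a]
a/a/B/B ⇒ a/a/a/B   [B ::= a]
a/a/a/B ⇒ a/a/a/a   [B ::= a]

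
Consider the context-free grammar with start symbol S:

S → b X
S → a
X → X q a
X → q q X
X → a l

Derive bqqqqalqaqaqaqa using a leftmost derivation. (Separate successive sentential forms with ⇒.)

S ⇒ bX ⇒ bXqa ⇒ bXqaqa ⇒ bqqXqaqa ⇒ bqqqqXqaqa ⇒ bqqqqXqaqaqa ⇒ bqqqqXqaqaqaqa ⇒ bqqqqalqaqaqaqa

S ⇒ bX   [S → b X]
bX ⇒ bXqa   [X → X q a]
bXqa ⇒ bXqaqa   [X → X q a]
bXqaqa ⇒ bqqXqaqa   [X → q q X]
bqqXqaqa ⇒ bqqqqXqaqa   [X → q q X]
bqqqqXqaqa ⇒ bqqqqXqaqaqa   [X → X q a]
bqqqqXqaqaqa ⇒ bqqqqXqaqaqaqa   [X → X q a]
bqqqqXqaqaqaqa ⇒ bqqqqalqaqaqaqa   [X → a l]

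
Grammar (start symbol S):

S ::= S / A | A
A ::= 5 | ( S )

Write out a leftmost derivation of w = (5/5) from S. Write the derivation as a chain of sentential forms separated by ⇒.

S ⇒ A   [S ::= A]
A ⇒ (S)   [A ::= ( S )]
(S) ⇒ (S/A)   [S ::= S / A]
(S/A) ⇒ (A/A)   [S ::= A]
(A/A) ⇒ (5/A)   [A ::= 5]
(5/A) ⇒ (5/5)   [A ::= 5]

S ⇒ A ⇒ (S) ⇒ (S/A) ⇒ (A/A) ⇒ (5/A) ⇒ (5/5)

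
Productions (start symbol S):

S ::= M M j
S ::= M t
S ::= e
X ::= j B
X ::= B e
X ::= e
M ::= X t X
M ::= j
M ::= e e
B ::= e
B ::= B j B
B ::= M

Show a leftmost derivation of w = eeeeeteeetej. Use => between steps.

S => MMj => eeMj => eeXtXj => eeBetXj => eeMetXj => eeXtXetXj => eeBetXetXj => eeMetXetXj => eeeeetXetXj => eeeeetBeetXj => eeeeeteeetXj => eeeeeteeetej

S => MMj   [S ::= M M j]
MMj => eeMj   [M ::= e e]
eeMj => eeXtXj   [M ::= X t X]
eeXtXj => eeBetXj   [X ::= B e]
eeBetXj => eeMetXj   [B ::= M]
eeMetXj => eeXtXetXj   [M ::= X t X]
eeXtXetXj => eeBetXetXj   [X ::= B e]
eeBetXetXj => eeMetXetXj   [B ::= M]
eeMetXetXj => eeeeetXetXj   [M ::= e e]
eeeeetXetXj => eeeeetBeetXj   [X ::= B e]
eeeeetBeetXj => eeeeeteeetXj   [B ::= e]
eeeeeteeetXj => eeeeeteeetej   [X ::= e]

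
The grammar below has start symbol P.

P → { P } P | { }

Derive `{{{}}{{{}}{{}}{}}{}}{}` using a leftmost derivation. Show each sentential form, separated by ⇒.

P ⇒ {P}P   [P → { P } P]
{P}P ⇒ {{P}P}P   [P → { P } P]
{{P}P}P ⇒ {{{}}P}P   [P → { }]
{{{}}P}P ⇒ {{{}}{P}P}P   [P → { P } P]
{{{}}{P}P}P ⇒ {{{}}{{P}P}P}P   [P → { P } P]
{{{}}{{P}P}P}P ⇒ {{{}}{{{}}P}P}P   [P → { }]
{{{}}{{{}}P}P}P ⇒ {{{}}{{{}}{P}P}P}P   [P → { P } P]
{{{}}{{{}}{P}P}P}P ⇒ {{{}}{{{}}{{}}P}P}P   [P → { }]
{{{}}{{{}}{{}}P}P}P ⇒ {{{}}{{{}}{{}}{}}P}P   [P → { }]
{{{}}{{{}}{{}}{}}P}P ⇒ {{{}}{{{}}{{}}{}}{}}P   [P → { }]
{{{}}{{{}}{{}}{}}{}}P ⇒ {{{}}{{{}}{{}}{}}{}}{}   [P → { }]

P⇒{P}P⇒{{P}P}P⇒{{{}}P}P⇒{{{}}{P}P}P⇒{{{}}{{P}P}P}P⇒{{{}}{{{}}P}P}P⇒{{{}}{{{}}{P}P}P}P⇒{{{}}{{{}}{{}}P}P}P⇒{{{}}{{{}}{{}}{}}P}P⇒{{{}}{{{}}{{}}{}}{}}P⇒{{{}}{{{}}{{}}{}}{}}{}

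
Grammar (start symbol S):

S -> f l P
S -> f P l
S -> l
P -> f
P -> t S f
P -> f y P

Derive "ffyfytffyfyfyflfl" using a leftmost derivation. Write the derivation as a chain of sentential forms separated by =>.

S => fPl => ffyPl => ffyfyPl => ffyfytSfl => ffyfytfPlfl => ffyfytffyPlfl => ffyfytffyfyPlfl => ffyfytffyfyfyPlfl => ffyfytffyfyfyflfl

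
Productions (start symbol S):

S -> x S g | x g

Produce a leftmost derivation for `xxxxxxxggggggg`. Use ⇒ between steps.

S ⇒ xSg   [S -> x S g]
xSg ⇒ xxSgg   [S -> x S g]
xxSgg ⇒ xxxSggg   [S -> x S g]
xxxSggg ⇒ xxxxSgggg   [S -> x S g]
xxxxSgggg ⇒ xxxxxSggggg   [S -> x S g]
xxxxxSggggg ⇒ xxxxxxSgggggg   [S -> x S g]
xxxxxxSgggggg ⇒ xxxxxxxggggggg   [S -> x g]

S⇒xSg⇒xxSgg⇒xxxSggg⇒xxxxSgggg⇒xxxxxSggggg⇒xxxxxxSgggggg⇒xxxxxxxggggggg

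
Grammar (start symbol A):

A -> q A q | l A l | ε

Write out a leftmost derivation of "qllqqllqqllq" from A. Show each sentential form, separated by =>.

A => qAq => qlAlq => qllAllq => qllqAqllq => qllqqAqqllq => qllqqlAlqqllq => qllqqllqqllq

A => qAq   [A -> q A q]
qAq => qlAlq   [A -> l A l]
qlAlq => qllAllq   [A -> l A l]
qllAllq => qllqAqllq   [A -> q A q]
qllqAqllq => qllqqAqqllq   [A -> q A q]
qllqqAqqllq => qllqqlAlqqllq   [A -> l A l]
qllqqlAlqqllq => qllqqllqqllq   [A -> ε]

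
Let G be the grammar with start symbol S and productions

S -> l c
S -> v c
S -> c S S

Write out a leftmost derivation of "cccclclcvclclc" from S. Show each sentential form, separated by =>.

S => cSS   [S -> c S S]
cSS => ccSSS   [S -> c S S]
ccSSS => cccSSSS   [S -> c S S]
cccSSSS => ccccSSSSS   [S -> c S S]
ccccSSSSS => cccclcSSSS   [S -> l c]
cccclcSSSS => cccclclcSSS   [S -> l c]
cccclclcSSS => cccclclcvcSS   [S -> v c]
cccclclcvcSS => cccclclcvclcS   [S -> l c]
cccclclcvclcS => cccclclcvclclc   [S -> l c]

S => cSS => ccSSS => cccSSSS => ccccSSSSS => cccclcSSSS => cccclclcSSS => cccclclcvcSS => cccclclcvclcS => cccclclcvclclc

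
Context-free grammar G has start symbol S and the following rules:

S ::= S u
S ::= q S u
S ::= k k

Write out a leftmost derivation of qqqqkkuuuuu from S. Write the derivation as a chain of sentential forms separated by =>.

S=>qSu=>qqSuu=>qqSuuu=>qqqSuuuu=>qqqqSuuuuu=>qqqqkkuuuuu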